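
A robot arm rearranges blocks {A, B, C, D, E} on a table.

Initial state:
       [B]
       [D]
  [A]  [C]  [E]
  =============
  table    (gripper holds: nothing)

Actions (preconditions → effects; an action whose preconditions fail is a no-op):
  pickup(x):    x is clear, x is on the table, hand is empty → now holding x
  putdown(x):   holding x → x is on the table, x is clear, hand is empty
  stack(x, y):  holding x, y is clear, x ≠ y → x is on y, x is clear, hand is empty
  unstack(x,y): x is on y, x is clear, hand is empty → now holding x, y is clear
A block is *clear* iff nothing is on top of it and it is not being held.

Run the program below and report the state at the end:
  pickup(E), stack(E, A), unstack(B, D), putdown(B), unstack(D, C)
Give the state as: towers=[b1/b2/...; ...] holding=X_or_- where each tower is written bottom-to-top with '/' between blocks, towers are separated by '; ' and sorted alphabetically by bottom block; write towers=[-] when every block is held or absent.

towers=[A/E; B; C] holding=D

step 1 (pickup(E)): towers=[A; C/D/B] holding=E
step 2 (stack(E, A)): towers=[A/E; C/D/B] holding=-
step 3 (unstack(B, D)): towers=[A/E; C/D] holding=B
step 4 (putdown(B)): towers=[A/E; B; C/D] holding=-
step 5 (unstack(D, C)): towers=[A/E; B; C] holding=D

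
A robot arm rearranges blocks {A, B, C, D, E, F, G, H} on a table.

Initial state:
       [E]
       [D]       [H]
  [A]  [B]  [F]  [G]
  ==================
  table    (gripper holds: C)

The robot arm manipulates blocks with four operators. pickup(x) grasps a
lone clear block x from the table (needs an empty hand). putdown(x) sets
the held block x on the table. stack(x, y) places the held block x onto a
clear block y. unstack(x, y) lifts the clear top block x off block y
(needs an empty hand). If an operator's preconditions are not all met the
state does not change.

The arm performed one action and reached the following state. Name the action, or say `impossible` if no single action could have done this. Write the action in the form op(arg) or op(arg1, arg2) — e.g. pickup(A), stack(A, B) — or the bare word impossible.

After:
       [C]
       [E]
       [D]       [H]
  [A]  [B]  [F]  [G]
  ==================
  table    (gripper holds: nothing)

stack(C, E)

target: towers=[A; B/D/E/C; F; G/H] holding=-
        putdown(C) → towers=[A; B/D/E; C; F; G/H] holding=-
       stack(C, A) → towers=[A/C; B/D/E; F; G/H] holding=-
       stack(C, E) → towers=[A; B/D/E/C; F; G/H] holding=-  ← match
       stack(C, H) → towers=[A; B/D/E; F; G/H/C] holding=-
       stack(C, F) → towers=[A; B/D/E; F/C; G/H] holding=-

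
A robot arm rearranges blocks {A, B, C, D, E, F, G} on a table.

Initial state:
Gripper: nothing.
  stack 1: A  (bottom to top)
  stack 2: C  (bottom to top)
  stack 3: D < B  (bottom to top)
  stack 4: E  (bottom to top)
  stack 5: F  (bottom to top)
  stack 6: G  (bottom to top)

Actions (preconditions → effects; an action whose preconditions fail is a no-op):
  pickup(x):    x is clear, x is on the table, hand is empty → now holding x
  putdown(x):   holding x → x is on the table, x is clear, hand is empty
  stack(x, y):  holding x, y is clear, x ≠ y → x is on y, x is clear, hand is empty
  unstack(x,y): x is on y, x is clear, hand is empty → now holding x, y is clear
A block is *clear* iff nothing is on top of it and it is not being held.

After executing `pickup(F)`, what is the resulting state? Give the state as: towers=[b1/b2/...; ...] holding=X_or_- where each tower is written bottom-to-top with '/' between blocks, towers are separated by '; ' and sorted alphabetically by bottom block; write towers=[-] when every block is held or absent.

before: towers=[A; C; D/B; E; F; G] holding=-
pre[pickup(F)]: clear(F) yes, ontable(F) yes, handempty yes
all met → apply pickup(F)
after:  towers=[A; C; D/B; E; G] holding=F

towers=[A; C; D/B; E; G] holding=F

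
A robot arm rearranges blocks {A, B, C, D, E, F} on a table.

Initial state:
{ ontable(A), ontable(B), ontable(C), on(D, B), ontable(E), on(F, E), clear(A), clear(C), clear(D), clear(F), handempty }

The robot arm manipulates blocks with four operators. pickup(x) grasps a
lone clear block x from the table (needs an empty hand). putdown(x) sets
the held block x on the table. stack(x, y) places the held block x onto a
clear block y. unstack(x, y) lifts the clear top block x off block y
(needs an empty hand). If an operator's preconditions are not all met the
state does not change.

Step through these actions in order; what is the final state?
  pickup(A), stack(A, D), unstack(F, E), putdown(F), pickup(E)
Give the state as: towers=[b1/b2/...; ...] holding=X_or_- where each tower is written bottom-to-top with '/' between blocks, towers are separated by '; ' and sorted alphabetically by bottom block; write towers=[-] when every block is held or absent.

towers=[B/D/A; C; F] holding=E

step 1 (pickup(A)): towers=[B/D; C; E/F] holding=A
step 2 (stack(A, D)): towers=[B/D/A; C; E/F] holding=-
step 3 (unstack(F, E)): towers=[B/D/A; C; E] holding=F
step 4 (putdown(F)): towers=[B/D/A; C; E; F] holding=-
step 5 (pickup(E)): towers=[B/D/A; C; F] holding=E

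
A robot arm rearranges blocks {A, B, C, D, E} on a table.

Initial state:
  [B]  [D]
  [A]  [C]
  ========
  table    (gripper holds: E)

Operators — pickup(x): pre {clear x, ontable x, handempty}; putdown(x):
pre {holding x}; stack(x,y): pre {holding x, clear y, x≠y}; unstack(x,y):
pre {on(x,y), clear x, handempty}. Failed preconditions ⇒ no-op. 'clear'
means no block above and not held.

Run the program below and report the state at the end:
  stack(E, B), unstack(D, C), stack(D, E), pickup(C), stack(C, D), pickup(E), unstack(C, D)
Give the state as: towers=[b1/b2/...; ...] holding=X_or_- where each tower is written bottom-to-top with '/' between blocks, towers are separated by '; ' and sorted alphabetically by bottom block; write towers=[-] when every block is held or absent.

towers=[A/B/E/D] holding=C

step 1 (stack(E, B)): towers=[A/B/E; C/D] holding=-
step 2 (unstack(D, C)): towers=[A/B/E; C] holding=D
step 3 (stack(D, E)): towers=[A/B/E/D; C] holding=-
step 4 (pickup(C)): towers=[A/B/E/D] holding=C
step 5 (stack(C, D)): towers=[A/B/E/D/C] holding=-
step 6 (pickup(E)) [no-op]: towers=[A/B/E/D/C] holding=-
step 7 (unstack(C, D)): towers=[A/B/E/D] holding=C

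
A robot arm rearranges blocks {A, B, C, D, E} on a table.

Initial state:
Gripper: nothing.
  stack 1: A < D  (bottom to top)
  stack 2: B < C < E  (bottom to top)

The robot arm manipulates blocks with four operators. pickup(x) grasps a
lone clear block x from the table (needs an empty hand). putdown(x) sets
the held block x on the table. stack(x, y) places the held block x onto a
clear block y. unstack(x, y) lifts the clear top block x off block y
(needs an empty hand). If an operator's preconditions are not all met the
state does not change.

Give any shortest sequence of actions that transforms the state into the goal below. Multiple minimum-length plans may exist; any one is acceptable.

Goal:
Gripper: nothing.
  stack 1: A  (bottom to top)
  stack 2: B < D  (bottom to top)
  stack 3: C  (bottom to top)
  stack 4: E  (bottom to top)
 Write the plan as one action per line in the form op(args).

unstack(E, C)
putdown(E)
unstack(C, B)
putdown(C)
unstack(D, A)
stack(D, B)

step 1 (unstack(E, C)): towers=[A/D; B/C] holding=E
step 2 (putdown(E)): towers=[A/D; B/C; E] holding=-
step 3 (unstack(C, B)): towers=[A/D; B; E] holding=C
step 4 (putdown(C)): towers=[A/D; B; C; E] holding=-
step 5 (unstack(D, A)): towers=[A; B; C; E] holding=D
step 6 (stack(D, B)): towers=[A; B/D; C; E] holding=-
goal check: towers=[A; B/D; C; E] holding=- — reached (length 6, optimal by BFS)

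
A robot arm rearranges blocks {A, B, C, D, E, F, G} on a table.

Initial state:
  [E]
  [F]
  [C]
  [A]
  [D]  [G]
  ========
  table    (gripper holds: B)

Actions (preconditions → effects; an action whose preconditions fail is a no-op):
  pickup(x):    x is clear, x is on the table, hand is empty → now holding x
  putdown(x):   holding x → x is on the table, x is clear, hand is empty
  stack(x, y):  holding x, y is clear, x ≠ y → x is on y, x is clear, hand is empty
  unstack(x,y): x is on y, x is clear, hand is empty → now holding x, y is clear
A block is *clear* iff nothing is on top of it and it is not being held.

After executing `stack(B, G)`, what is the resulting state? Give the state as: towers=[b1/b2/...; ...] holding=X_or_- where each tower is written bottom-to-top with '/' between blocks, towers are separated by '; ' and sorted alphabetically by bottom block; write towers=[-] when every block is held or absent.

towers=[D/A/C/F/E; G/B] holding=-

before: towers=[D/A/C/F/E; G] holding=B
pre[stack(B, G)]: holding(B) ✓, clear(G) ✓, B≠G ✓
all met → apply stack(B, G)
after:  towers=[D/A/C/F/E; G/B] holding=-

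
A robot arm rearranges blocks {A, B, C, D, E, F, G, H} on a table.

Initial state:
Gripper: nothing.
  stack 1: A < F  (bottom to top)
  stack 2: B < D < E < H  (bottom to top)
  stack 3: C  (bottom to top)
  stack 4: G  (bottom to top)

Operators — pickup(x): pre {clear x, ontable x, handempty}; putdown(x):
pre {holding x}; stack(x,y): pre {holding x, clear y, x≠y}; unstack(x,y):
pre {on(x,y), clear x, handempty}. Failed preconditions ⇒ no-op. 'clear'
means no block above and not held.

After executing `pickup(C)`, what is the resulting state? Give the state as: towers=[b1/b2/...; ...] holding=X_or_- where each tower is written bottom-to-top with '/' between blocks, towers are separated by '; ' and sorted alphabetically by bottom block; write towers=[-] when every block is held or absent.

towers=[A/F; B/D/E/H; G] holding=C

before: towers=[A/F; B/D/E/H; C; G] holding=-
pre[pickup(C)]: clear(C) yes, ontable(C) yes, handempty yes
all met → apply pickup(C)
after:  towers=[A/F; B/D/E/H; G] holding=C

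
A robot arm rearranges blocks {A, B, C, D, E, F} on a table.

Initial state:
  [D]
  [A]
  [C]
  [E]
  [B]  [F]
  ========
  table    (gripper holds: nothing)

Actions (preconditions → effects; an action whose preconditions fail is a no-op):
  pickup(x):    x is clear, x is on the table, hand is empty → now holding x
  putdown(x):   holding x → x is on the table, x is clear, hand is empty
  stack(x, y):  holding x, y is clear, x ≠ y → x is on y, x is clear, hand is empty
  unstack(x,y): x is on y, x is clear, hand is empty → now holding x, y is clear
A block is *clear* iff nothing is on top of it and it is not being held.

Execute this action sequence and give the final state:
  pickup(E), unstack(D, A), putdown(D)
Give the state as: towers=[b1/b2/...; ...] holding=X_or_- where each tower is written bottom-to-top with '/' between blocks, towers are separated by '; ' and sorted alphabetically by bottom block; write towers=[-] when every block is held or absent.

step 1 (pickup(E)) [no-op]: towers=[B/E/C/A/D; F] holding=-
step 2 (unstack(D, A)): towers=[B/E/C/A; F] holding=D
step 3 (putdown(D)): towers=[B/E/C/A; D; F] holding=-

towers=[B/E/C/A; D; F] holding=-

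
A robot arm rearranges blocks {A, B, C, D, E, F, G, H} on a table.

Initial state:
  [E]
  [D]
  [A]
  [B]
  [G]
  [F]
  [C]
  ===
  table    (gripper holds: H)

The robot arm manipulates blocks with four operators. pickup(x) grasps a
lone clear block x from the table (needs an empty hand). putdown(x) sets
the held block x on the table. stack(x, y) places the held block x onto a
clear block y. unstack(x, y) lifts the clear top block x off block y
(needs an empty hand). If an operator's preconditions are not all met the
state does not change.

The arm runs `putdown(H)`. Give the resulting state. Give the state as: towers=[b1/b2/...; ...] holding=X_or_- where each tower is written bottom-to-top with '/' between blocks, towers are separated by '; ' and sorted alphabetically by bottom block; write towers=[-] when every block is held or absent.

towers=[C/F/G/B/A/D/E; H] holding=-

before: towers=[C/F/G/B/A/D/E] holding=H
pre[putdown(H)]: holding(H) ok
all met → apply putdown(H)
after:  towers=[C/F/G/B/A/D/E; H] holding=-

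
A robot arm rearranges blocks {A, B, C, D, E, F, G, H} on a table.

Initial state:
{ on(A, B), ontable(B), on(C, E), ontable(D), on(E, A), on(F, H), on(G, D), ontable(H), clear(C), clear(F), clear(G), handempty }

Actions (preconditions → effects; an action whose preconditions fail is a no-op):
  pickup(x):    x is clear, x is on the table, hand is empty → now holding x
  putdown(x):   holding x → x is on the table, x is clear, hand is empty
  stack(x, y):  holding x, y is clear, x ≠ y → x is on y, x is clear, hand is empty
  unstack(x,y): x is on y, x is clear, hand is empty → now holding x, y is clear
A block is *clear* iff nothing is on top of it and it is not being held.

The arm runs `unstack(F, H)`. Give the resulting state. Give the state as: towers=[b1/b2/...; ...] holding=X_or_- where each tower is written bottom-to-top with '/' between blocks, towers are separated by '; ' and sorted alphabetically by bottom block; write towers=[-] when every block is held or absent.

towers=[B/A/E/C; D/G; H] holding=F

before: towers=[B/A/E/C; D/G; H/F] holding=-
pre[unstack(F, H)]: on(F,H) ✓, clear(F) ✓, handempty ✓
all met → apply unstack(F, H)
after:  towers=[B/A/E/C; D/G; H] holding=F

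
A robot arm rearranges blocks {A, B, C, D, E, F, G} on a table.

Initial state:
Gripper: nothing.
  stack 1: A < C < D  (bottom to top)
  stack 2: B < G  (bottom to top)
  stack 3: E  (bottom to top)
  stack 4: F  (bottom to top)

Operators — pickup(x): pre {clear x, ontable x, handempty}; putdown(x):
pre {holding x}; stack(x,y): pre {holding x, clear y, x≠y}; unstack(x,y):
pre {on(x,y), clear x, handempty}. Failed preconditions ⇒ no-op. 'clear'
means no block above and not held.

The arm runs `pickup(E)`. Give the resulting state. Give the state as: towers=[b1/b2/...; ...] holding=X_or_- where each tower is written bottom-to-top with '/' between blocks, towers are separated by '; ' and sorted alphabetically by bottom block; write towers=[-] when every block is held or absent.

before: towers=[A/C/D; B/G; E; F] holding=-
pre[pickup(E)]: clear(E) ok, ontable(E) ok, handempty ok
all met → apply pickup(E)
after:  towers=[A/C/D; B/G; F] holding=E

towers=[A/C/D; B/G; F] holding=E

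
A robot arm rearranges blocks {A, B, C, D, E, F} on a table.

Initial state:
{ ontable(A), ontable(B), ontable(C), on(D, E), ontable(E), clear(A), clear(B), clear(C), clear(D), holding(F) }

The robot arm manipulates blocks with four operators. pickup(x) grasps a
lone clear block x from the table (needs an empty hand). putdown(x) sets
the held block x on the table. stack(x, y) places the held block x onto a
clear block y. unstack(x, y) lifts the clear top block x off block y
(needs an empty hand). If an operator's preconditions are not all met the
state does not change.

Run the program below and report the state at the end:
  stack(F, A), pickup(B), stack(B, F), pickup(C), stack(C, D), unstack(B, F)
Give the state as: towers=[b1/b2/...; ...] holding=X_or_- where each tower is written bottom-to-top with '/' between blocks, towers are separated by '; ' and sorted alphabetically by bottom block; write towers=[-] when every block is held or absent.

towers=[A/F; E/D/C] holding=B

step 1 (stack(F, A)): towers=[A/F; B; C; E/D] holding=-
step 2 (pickup(B)): towers=[A/F; C; E/D] holding=B
step 3 (stack(B, F)): towers=[A/F/B; C; E/D] holding=-
step 4 (pickup(C)): towers=[A/F/B; E/D] holding=C
step 5 (stack(C, D)): towers=[A/F/B; E/D/C] holding=-
step 6 (unstack(B, F)): towers=[A/F; E/D/C] holding=B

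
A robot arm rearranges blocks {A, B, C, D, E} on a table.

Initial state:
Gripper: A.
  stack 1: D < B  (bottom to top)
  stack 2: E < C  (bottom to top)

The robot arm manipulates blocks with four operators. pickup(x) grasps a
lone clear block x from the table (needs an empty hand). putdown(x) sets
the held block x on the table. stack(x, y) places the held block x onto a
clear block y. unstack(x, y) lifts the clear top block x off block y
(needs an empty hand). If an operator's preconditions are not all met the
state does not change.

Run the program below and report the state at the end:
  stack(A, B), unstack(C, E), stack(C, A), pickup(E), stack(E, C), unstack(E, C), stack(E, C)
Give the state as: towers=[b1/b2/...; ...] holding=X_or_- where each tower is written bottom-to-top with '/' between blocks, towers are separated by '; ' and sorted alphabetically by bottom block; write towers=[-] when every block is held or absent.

step 1 (stack(A, B)): towers=[D/B/A; E/C] holding=-
step 2 (unstack(C, E)): towers=[D/B/A; E] holding=C
step 3 (stack(C, A)): towers=[D/B/A/C; E] holding=-
step 4 (pickup(E)): towers=[D/B/A/C] holding=E
step 5 (stack(E, C)): towers=[D/B/A/C/E] holding=-
step 6 (unstack(E, C)): towers=[D/B/A/C] holding=E
step 7 (stack(E, C)): towers=[D/B/A/C/E] holding=-

towers=[D/B/A/C/E] holding=-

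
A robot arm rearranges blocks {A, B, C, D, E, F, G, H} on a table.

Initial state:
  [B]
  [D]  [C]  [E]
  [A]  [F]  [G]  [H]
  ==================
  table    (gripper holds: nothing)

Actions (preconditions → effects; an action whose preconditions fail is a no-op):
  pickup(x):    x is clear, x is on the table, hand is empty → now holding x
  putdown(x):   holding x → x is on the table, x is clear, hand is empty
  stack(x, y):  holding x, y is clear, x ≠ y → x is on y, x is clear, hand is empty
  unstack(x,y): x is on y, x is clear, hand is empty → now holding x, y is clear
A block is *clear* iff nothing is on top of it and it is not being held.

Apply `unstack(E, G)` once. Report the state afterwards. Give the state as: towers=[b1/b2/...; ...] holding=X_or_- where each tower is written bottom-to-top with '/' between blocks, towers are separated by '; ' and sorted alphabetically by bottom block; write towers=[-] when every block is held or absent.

towers=[A/D/B; F/C; G; H] holding=E

before: towers=[A/D/B; F/C; G/E; H] holding=-
pre[unstack(E, G)]: on(E,G) ok, clear(E) ok, handempty ok
all met → apply unstack(E, G)
after:  towers=[A/D/B; F/C; G; H] holding=E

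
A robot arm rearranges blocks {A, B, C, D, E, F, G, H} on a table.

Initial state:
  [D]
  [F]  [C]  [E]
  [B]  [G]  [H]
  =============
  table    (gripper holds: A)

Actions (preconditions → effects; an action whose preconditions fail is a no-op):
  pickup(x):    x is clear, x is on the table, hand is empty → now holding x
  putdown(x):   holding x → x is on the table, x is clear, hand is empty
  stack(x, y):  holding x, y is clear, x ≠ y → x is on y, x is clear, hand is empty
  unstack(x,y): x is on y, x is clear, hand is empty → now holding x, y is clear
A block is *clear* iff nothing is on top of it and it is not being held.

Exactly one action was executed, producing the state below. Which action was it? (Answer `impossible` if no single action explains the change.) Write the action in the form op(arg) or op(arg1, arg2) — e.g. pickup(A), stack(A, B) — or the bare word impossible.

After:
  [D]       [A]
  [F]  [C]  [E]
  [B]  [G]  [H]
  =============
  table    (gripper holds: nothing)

target: towers=[B/F/D; G/C; H/E/A] holding=-
        putdown(A) → towers=[A; B/F/D; G/C; H/E] holding=-
       stack(A, E) → towers=[B/F/D; G/C; H/E/A] holding=-  ← match
       stack(A, D) → towers=[B/F/D/A; G/C; H/E] holding=-
       stack(A, C) → towers=[B/F/D; G/C/A; H/E] holding=-

stack(A, E)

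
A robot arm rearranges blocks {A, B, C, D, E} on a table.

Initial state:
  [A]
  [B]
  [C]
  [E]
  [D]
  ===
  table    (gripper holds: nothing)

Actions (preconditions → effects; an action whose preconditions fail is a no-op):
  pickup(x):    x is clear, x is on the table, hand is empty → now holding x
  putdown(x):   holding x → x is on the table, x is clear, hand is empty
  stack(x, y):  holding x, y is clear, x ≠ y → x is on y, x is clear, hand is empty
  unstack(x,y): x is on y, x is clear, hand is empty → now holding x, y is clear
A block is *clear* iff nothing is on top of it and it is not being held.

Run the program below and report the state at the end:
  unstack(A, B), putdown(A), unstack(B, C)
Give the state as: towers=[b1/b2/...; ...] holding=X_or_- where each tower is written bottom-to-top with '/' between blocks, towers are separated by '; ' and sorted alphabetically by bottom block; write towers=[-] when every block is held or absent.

towers=[A; D/E/C] holding=B

step 1 (unstack(A, B)): towers=[D/E/C/B] holding=A
step 2 (putdown(A)): towers=[A; D/E/C/B] holding=-
step 3 (unstack(B, C)): towers=[A; D/E/C] holding=B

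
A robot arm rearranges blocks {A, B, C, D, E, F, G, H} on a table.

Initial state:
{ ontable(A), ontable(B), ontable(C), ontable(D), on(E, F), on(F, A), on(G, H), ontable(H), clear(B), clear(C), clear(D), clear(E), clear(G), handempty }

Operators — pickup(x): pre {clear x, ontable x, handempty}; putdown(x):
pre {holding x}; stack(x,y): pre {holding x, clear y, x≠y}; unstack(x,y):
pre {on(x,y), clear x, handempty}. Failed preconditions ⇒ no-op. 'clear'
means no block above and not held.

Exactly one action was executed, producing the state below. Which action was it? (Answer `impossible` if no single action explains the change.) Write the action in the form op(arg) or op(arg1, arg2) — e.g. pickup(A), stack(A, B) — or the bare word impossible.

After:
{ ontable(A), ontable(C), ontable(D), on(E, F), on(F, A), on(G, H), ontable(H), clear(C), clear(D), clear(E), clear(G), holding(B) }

pickup(B)

target: towers=[A/F/E; C; D; H/G] holding=B
     unstack(G, H) → towers=[A/F/E; B; C; D; H] holding=G
     unstack(E, F) → towers=[A/F; B; C; D; H/G] holding=E
         pickup(B) → towers=[A/F/E; C; D; H/G] holding=B  ← match
         pickup(D) → towers=[A/F/E; B; C; H/G] holding=D
         pickup(C) → towers=[A/F/E; B; D; H/G] holding=C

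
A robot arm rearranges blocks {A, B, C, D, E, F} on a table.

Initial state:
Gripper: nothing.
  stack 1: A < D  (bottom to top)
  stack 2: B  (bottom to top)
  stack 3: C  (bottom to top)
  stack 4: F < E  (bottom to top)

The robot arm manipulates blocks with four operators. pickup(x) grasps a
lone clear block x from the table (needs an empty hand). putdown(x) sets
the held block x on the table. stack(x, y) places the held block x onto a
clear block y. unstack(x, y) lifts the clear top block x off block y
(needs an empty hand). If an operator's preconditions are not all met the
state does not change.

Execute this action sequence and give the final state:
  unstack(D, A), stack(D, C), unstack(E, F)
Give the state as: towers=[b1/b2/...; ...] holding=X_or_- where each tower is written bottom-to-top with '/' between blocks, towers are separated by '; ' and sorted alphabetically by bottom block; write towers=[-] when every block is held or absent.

step 1 (unstack(D, A)): towers=[A; B; C; F/E] holding=D
step 2 (stack(D, C)): towers=[A; B; C/D; F/E] holding=-
step 3 (unstack(E, F)): towers=[A; B; C/D; F] holding=E

towers=[A; B; C/D; F] holding=E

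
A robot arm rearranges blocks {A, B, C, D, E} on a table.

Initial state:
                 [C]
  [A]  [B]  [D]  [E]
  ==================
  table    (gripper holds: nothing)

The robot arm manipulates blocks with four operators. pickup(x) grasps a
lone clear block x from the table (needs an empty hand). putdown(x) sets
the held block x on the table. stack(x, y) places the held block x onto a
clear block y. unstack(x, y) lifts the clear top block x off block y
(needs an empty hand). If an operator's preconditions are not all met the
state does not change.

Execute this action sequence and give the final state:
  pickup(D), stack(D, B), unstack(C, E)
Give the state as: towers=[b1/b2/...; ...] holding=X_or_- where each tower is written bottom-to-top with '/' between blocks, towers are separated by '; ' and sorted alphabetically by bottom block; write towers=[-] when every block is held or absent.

step 1 (pickup(D)): towers=[A; B; E/C] holding=D
step 2 (stack(D, B)): towers=[A; B/D; E/C] holding=-
step 3 (unstack(C, E)): towers=[A; B/D; E] holding=C

towers=[A; B/D; E] holding=C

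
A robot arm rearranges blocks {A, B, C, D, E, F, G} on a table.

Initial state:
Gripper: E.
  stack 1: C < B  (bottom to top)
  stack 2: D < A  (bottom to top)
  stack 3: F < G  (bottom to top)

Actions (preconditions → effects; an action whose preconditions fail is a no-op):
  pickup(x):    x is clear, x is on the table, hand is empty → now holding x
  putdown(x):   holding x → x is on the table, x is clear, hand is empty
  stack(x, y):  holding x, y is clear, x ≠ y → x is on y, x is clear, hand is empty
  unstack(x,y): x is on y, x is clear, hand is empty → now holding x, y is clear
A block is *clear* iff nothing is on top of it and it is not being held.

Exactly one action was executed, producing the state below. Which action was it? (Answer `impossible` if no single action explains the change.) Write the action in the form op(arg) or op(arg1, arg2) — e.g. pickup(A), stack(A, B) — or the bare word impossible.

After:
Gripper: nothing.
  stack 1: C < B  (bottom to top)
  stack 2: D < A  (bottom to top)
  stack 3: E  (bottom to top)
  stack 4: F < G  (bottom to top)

target: towers=[C/B; D/A; E; F/G] holding=-
        putdown(E) → towers=[C/B; D/A; E; F/G] holding=-  ← match
       stack(E, B) → towers=[C/B/E; D/A; F/G] holding=-
       stack(E, G) → towers=[C/B; D/A; F/G/E] holding=-
       stack(E, A) → towers=[C/B; D/A/E; F/G] holding=-

putdown(E)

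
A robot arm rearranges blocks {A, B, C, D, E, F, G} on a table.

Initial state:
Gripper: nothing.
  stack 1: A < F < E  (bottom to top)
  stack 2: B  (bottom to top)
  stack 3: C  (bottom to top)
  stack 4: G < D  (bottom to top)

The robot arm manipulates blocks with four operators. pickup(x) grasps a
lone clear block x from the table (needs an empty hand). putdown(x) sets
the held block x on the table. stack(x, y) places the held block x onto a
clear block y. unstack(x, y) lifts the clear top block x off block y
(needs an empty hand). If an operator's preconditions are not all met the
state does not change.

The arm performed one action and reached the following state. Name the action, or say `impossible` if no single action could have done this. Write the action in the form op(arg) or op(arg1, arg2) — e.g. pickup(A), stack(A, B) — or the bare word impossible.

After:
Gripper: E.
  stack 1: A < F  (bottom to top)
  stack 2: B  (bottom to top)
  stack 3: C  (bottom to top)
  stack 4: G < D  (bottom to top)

target: towers=[A/F; B; C; G/D] holding=E
         pickup(B) → towers=[A/F/E; C; G/D] holding=B
     unstack(D, G) → towers=[A/F/E; B; C; G] holding=D
     unstack(E, F) → towers=[A/F; B; C; G/D] holding=E  ← match
         pickup(C) → towers=[A/F/E; B; G/D] holding=C

unstack(E, F)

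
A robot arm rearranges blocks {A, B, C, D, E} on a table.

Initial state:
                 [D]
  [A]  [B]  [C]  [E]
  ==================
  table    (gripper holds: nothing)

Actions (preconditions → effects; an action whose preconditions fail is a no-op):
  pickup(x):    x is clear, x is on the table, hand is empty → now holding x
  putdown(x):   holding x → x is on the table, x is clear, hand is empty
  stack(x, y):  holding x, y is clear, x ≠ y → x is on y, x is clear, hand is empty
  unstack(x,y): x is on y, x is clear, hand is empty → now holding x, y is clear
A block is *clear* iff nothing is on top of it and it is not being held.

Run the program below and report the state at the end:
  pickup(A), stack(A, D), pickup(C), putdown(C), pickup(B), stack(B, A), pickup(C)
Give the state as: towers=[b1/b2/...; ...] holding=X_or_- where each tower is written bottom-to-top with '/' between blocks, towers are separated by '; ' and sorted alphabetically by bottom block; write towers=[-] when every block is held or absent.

towers=[E/D/A/B] holding=C

step 1 (pickup(A)): towers=[B; C; E/D] holding=A
step 2 (stack(A, D)): towers=[B; C; E/D/A] holding=-
step 3 (pickup(C)): towers=[B; E/D/A] holding=C
step 4 (putdown(C)): towers=[B; C; E/D/A] holding=-
step 5 (pickup(B)): towers=[C; E/D/A] holding=B
step 6 (stack(B, A)): towers=[C; E/D/A/B] holding=-
step 7 (pickup(C)): towers=[E/D/A/B] holding=C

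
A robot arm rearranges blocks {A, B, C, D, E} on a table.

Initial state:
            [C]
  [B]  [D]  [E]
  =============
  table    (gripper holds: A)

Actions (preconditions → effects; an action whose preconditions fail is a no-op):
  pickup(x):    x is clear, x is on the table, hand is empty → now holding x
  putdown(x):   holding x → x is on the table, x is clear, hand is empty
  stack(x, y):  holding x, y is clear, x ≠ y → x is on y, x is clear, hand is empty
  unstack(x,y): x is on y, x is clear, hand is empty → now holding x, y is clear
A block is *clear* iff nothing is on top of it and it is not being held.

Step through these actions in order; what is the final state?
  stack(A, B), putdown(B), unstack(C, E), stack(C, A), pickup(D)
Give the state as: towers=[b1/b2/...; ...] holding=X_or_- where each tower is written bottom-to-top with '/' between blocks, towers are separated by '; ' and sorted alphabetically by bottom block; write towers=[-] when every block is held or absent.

step 1 (stack(A, B)): towers=[B/A; D; E/C] holding=-
step 2 (putdown(B)) [no-op]: towers=[B/A; D; E/C] holding=-
step 3 (unstack(C, E)): towers=[B/A; D; E] holding=C
step 4 (stack(C, A)): towers=[B/A/C; D; E] holding=-
step 5 (pickup(D)): towers=[B/A/C; E] holding=D

towers=[B/A/C; E] holding=D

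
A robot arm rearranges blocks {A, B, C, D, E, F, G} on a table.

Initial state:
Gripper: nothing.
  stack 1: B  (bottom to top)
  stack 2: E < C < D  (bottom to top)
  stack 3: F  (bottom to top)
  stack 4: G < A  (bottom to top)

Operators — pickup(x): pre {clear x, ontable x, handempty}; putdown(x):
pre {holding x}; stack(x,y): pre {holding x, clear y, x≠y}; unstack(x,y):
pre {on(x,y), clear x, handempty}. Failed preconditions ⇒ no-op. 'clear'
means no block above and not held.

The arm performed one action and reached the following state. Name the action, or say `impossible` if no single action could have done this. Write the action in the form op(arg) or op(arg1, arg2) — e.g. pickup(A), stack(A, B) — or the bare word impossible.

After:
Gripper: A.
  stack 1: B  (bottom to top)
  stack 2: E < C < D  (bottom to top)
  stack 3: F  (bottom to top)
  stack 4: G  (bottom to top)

target: towers=[B; E/C/D; F; G] holding=A
         pickup(B) → towers=[E/C/D; F; G/A] holding=B
         pickup(F) → towers=[B; E/C/D; G/A] holding=F
     unstack(D, C) → towers=[B; E/C; F; G/A] holding=D
     unstack(A, G) → towers=[B; E/C/D; F; G] holding=A  ← match

unstack(A, G)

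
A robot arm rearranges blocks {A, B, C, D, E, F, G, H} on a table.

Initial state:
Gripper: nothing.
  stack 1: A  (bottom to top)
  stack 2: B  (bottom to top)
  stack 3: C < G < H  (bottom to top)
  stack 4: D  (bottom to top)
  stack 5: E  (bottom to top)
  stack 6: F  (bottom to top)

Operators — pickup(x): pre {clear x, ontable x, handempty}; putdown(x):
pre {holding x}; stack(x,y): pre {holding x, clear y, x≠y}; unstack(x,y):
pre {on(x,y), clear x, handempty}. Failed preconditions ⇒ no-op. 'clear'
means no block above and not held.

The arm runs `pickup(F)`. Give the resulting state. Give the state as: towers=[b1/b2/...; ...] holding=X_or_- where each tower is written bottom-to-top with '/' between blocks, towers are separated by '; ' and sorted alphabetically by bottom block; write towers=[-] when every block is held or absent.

towers=[A; B; C/G/H; D; E] holding=F

before: towers=[A; B; C/G/H; D; E; F] holding=-
pre[pickup(F)]: clear(F) ✓, ontable(F) ✓, handempty ✓
all met → apply pickup(F)
after:  towers=[A; B; C/G/H; D; E] holding=F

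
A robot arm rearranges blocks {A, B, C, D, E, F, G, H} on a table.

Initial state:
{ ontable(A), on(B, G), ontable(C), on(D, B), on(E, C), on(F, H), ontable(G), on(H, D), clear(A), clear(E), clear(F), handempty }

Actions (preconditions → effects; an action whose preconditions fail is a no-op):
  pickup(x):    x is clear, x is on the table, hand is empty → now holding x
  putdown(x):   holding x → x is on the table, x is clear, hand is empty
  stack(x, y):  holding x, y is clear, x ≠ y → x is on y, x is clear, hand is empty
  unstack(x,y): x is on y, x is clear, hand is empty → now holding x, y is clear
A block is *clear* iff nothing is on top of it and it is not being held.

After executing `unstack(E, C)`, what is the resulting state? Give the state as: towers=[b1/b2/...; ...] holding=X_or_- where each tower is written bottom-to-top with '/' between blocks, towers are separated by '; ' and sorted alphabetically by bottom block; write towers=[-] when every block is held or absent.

before: towers=[A; C/E; G/B/D/H/F] holding=-
pre[unstack(E, C)]: on(E,C) ok, clear(E) ok, handempty ok
all met → apply unstack(E, C)
after:  towers=[A; C; G/B/D/H/F] holding=E

towers=[A; C; G/B/D/H/F] holding=E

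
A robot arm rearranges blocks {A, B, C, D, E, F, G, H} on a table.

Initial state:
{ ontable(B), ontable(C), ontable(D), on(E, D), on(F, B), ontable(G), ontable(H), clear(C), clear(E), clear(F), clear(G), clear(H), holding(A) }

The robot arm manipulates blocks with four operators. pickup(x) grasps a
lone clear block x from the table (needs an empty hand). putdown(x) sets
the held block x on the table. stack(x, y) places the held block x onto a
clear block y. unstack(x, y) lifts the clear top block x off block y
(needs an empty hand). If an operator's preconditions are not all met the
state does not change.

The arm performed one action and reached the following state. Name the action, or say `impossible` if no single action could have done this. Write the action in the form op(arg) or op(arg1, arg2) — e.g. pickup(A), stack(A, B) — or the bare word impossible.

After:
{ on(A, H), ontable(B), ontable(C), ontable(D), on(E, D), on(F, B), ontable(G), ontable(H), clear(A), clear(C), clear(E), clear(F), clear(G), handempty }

target: towers=[B/F; C; D/E; G; H/A] holding=-
        putdown(A) → towers=[A; B/F; C; D/E; G; H] holding=-
       stack(A, G) → towers=[B/F; C; D/E; G/A; H] holding=-
       stack(A, E) → towers=[B/F; C; D/E/A; G; H] holding=-
       stack(A, H) → towers=[B/F; C; D/E; G; H/A] holding=-  ← match
       stack(A, F) → towers=[B/F/A; C; D/E; G; H] holding=-
       stack(A, C) → towers=[B/F; C/A; D/E; G; H] holding=-

stack(A, H)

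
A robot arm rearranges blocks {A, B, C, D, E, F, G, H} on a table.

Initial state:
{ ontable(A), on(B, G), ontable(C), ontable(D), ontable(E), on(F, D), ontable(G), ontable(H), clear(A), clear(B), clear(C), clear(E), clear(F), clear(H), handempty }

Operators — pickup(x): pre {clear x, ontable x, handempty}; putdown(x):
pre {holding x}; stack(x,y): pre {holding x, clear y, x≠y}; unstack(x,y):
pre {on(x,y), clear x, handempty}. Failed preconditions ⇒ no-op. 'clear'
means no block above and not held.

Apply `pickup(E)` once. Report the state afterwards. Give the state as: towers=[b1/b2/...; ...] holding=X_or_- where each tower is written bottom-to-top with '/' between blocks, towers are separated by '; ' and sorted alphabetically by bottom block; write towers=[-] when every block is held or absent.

towers=[A; C; D/F; G/B; H] holding=E

before: towers=[A; C; D/F; E; G/B; H] holding=-
pre[pickup(E)]: clear(E) ✓, ontable(E) ✓, handempty ✓
all met → apply pickup(E)
after:  towers=[A; C; D/F; G/B; H] holding=E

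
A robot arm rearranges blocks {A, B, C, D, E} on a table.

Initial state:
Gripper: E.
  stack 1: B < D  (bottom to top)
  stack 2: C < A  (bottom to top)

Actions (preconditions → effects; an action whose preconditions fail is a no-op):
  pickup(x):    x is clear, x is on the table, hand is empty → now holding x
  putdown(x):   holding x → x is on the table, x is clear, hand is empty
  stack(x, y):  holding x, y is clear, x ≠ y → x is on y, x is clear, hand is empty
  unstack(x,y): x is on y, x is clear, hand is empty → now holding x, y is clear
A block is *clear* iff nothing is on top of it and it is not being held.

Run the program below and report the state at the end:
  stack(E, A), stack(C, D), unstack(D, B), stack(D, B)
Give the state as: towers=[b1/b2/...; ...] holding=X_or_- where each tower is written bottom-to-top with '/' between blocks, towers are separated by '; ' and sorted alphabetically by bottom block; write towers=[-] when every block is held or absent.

towers=[B/D; C/A/E] holding=-

step 1 (stack(E, A)): towers=[B/D; C/A/E] holding=-
step 2 (stack(C, D)) [no-op]: towers=[B/D; C/A/E] holding=-
step 3 (unstack(D, B)): towers=[B; C/A/E] holding=D
step 4 (stack(D, B)): towers=[B/D; C/A/E] holding=-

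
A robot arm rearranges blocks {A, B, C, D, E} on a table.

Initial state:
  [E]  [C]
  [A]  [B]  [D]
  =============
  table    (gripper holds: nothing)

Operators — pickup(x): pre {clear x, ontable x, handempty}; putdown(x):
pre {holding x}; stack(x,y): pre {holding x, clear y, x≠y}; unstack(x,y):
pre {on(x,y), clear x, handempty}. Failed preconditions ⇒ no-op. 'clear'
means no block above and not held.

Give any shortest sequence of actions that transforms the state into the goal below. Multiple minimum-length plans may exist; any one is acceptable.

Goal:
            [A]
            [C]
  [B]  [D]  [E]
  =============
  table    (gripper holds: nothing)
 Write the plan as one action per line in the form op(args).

unstack(E, A)
putdown(E)
unstack(C, B)
stack(C, E)
pickup(A)
stack(A, C)

step 1 (unstack(E, A)): towers=[A; B/C; D] holding=E
step 2 (putdown(E)): towers=[A; B/C; D; E] holding=-
step 3 (unstack(C, B)): towers=[A; B; D; E] holding=C
step 4 (stack(C, E)): towers=[A; B; D; E/C] holding=-
step 5 (pickup(A)): towers=[B; D; E/C] holding=A
step 6 (stack(A, C)): towers=[B; D; E/C/A] holding=-
goal check: towers=[B; D; E/C/A] holding=- — reached (length 6, optimal by BFS)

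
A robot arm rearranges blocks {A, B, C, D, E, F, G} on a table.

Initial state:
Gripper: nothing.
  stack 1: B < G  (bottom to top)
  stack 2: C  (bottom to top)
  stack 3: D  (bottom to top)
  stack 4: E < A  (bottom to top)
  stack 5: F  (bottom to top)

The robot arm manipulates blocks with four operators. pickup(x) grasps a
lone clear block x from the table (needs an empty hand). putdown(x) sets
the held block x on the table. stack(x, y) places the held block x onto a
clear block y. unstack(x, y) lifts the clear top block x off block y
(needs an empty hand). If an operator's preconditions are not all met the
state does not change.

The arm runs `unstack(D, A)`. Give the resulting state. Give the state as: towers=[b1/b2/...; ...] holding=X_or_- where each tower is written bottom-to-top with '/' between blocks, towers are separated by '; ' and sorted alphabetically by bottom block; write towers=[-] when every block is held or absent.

before: towers=[B/G; C; D; E/A; F] holding=-
pre[unstack(D, A)]: on(D,A) fail, clear(D) ok, handempty ok
on(D,A) unmet → unstack(D, A) is a no-op
after:  towers=[B/G; C; D; E/A; F] holding=-

towers=[B/G; C; D; E/A; F] holding=-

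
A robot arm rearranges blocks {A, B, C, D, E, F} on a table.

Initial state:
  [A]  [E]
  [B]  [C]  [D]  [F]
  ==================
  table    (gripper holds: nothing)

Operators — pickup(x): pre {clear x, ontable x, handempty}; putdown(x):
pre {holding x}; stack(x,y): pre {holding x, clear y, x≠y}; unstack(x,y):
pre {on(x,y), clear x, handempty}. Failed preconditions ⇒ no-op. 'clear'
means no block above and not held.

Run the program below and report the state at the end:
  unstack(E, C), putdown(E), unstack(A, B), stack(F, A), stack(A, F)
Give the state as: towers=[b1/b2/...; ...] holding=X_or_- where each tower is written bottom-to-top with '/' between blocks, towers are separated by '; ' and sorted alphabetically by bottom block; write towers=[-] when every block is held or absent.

step 1 (unstack(E, C)): towers=[B/A; C; D; F] holding=E
step 2 (putdown(E)): towers=[B/A; C; D; E; F] holding=-
step 3 (unstack(A, B)): towers=[B; C; D; E; F] holding=A
step 4 (stack(F, A)) [no-op]: towers=[B; C; D; E; F] holding=A
step 5 (stack(A, F)): towers=[B; C; D; E; F/A] holding=-

towers=[B; C; D; E; F/A] holding=-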